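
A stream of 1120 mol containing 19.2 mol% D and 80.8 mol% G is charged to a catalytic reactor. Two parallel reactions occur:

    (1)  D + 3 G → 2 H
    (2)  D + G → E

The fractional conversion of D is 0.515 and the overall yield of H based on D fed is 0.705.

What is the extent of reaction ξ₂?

ξ₂ = 34.9 mol

Yield of H: 2ξ₁ / 215 = 0.705 → ξ₁ = 75.8 mol.
Conversion of D: 1ξ₁ + 1ξ₂ = 0.515 × 215 = 110.7 → ξ₂ = 34.94 mol.
Outlet amounts (n = n₀ + Σ ν·ξ):
  D: 215 − 1(75.8) − 1(34.94) = 104.3
  G: 905 − 3(75.8) − 1(34.94) = 642.6
  H: 0 + 2(75.8) = 151.6
  E: 0 + 1(34.94) = 34.94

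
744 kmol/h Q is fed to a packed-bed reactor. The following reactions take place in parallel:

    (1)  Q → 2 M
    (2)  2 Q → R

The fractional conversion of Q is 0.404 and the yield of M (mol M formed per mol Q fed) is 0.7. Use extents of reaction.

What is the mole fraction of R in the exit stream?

Yield of M: 2ξ₁ / 744 = 0.7 → ξ₁ = 260.4 kmol/h.
Conversion of Q: 1ξ₁ + 2ξ₂ = 0.404 × 744 = 300.6 → ξ₂ = 20.09 kmol/h.
Outlet amounts (n = n₀ + Σ ν·ξ):
  Q: 744 − 1(260.4) − 2(20.09) = 443.4
  M: 0 + 2(260.4) = 520.8
  R: 0 + 1(20.09) = 20.09
Total out = 984.3 kmol/h; y_R = 20.09 / 984.3 = 0.02041.

0.0204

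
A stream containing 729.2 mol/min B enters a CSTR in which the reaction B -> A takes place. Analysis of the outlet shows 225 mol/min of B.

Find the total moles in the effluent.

729 mol/min

For B: n = n₀ − 1ξ → 225 = 729.2 − 1ξ, giving ξ = 504.2 mol/min.
Outlet amounts (n = n₀ + ν ξ):
  B: 729.2 − 1(504.2) = 225
  A: 0 + 1(504.2) = 504.2
Total out = 225 + 504.2 = 729.2 mol/min.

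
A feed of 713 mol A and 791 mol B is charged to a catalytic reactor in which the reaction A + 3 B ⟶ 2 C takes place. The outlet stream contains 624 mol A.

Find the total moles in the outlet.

For A: n = n₀ − 1ξ → 624 = 713 − 1ξ, giving ξ = 89 mol.
Outlet amounts (n = n₀ + ν ξ):
  A: 713 − 1(89) = 624
  B: 791 − 3(89) = 524
  C: 0 + 2(89) = 178
Total out = 624 + 524 + 178 = 1326 mol.

1330 mol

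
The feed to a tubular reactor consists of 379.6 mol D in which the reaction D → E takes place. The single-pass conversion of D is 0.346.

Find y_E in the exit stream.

0.346

D reacted = 0.346 × 379.6 = 131.3 mol; ν_D = −1, so ξ = 131.3/1 = 131.3 mol.
Outlet amounts (n = n₀ + ν ξ):
  D: 379.6 − 1(131.3) = 248.3
  E: 0 + 1(131.3) = 131.3
Total out = 379.6 mol; y_E = 131.3 / 379.6 = 0.346.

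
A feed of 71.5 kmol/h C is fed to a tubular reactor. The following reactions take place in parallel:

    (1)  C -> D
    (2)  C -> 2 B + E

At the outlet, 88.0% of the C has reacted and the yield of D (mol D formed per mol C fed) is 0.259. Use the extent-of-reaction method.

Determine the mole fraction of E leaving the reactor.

Yield of D: 1ξ₁ / 71.5 = 0.259 → ξ₁ = 18.52 kmol/h.
Conversion of C: 1ξ₁ + 1ξ₂ = 0.88 × 71.5 = 62.92 → ξ₂ = 44.4 kmol/h.
Outlet amounts (n = n₀ + Σ ν·ξ):
  C: 71.5 − 1(18.52) − 1(44.4) = 8.58
  D: 0 + 1(18.52) = 18.52
  B: 0 + 2(44.4) = 88.8
  E: 0 + 1(44.4) = 44.4
Total out = 160.3 kmol/h; y_E = 44.4 / 160.3 = 0.277.

0.277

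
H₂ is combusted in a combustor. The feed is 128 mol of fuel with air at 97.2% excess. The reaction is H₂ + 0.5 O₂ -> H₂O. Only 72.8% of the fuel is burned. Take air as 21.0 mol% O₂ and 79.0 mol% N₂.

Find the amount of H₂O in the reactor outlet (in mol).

93.2 mol

Stoichiometric O₂ = 0.5 × 128 = 64 mol; O₂ fed = 64 × 1.972 = 126.2 mol.
N₂ fed = 126.2 × 79/21 = 474.8 mol.
Fuel reacted = 0.728 × 128 → ξ = 93.18 mol.
Outlet (n = n₀ + ν ξ):
  H₂: 128 − 1(93.18) = 34.82
  O₂: 126.2 − 0.5(93.18) = 79.62
  N₂: 474.8 (inert)
  H₂O: 0 + 1(93.18) = 93.18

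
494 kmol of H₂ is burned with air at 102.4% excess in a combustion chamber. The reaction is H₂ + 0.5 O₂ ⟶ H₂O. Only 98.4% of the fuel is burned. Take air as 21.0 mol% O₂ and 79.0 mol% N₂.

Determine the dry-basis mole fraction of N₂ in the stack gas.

0.877

Stoichiometric O₂ = 0.5 × 494 = 247 kmol; O₂ fed = 247 × 2.024 = 499.9 kmol.
N₂ fed = 499.9 × 79/21 = 1881 kmol.
Fuel reacted = 0.984 × 494 → ξ = 486.1 kmol.
Outlet (n = n₀ + ν ξ):
  H₂: 494 − 1(486.1) = 7.904
  O₂: 499.9 − 0.5(486.1) = 256.9
  N₂: 1881 (inert)
  H₂O: 0 + 1(486.1) = 486.1
Dry total = 2145 kmol; y_N₂ (dry) = 1881 / 2145 = 0.8766.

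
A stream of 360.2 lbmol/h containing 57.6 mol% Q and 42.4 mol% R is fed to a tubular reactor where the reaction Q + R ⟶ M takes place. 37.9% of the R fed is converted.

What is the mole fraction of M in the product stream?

R reacted = 0.379 × 152.7 = 57.88 lbmol/h; ν_R = −1, so ξ = 57.88/1 = 57.88 lbmol/h.
Outlet amounts (n = n₀ + ν ξ):
  Q: 207.5 − 1(57.88) = 149.6
  R: 152.7 − 1(57.88) = 94.84
  M: 0 + 1(57.88) = 57.88
Total out = 302.3 lbmol/h; y_M = 57.88 / 302.3 = 0.1915.

0.191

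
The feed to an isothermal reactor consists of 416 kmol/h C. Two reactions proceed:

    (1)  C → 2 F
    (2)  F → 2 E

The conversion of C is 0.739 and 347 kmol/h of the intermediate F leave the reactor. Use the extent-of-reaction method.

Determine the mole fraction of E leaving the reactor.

Conversion of C: C consumed = 1ξ₁ = 0.739 × 416 → ξ₁ = 307.4 kmol/h.
F balance: n_F = 0 + 2ξ₁ − 1ξ₂ = 347 → ξ₂ = (2·307.4 − 347)/1 = 267.8 kmol/h.
Outlet amounts (n = n₀ + Σ ν·ξ):
  C: 416 − 1(307.4) = 108.6
  F: 0 + 2(307.4) − 1(267.8) = 347
  E: 0 + 2(267.8) = 535.7
Total out = 991.3 kmol/h; y_E = 535.7 / 991.3 = 0.5404.

0.54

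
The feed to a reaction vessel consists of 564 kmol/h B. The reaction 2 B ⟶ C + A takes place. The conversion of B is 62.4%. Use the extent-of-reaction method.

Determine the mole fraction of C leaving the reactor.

0.312

B reacted = 0.624 × 564 = 351.9 kmol/h; ν_B = −2, so ξ = 351.9/2 = 176 kmol/h.
Outlet amounts (n = n₀ + ν ξ):
  B: 564 − 2(176) = 212.1
  C: 0 + 1(176) = 176
  A: 0 + 1(176) = 176
Total out = 564 kmol/h; y_C = 176 / 564 = 0.312.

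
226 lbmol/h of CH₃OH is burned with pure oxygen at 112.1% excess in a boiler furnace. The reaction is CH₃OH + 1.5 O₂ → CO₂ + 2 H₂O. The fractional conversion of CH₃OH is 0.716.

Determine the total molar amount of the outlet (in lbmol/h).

1030 lbmol/h

Stoichiometric O₂ = 1.5 × 226 = 339 lbmol/h; O₂ fed = 339 × 2.121 = 719 lbmol/h.
Fuel reacted = 0.716 × 226 → ξ = 161.8 lbmol/h.
Outlet (n = n₀ + ν ξ):
  CH₃OH: 226 − 1(161.8) = 64.18
  O₂: 719 − 1.5(161.8) = 476.3
  CO₂: 0 + 1(161.8) = 161.8
  H₂O: 0 + 2(161.8) = 323.6
Total out = 64.18 + 476.3 + 161.8 + 323.6 = 1026 lbmol/h.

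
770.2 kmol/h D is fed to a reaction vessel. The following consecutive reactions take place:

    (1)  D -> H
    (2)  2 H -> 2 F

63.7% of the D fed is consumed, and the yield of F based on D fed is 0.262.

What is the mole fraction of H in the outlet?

Conversion of D: D consumed = 1ξ₁ = 0.637 × 770.2 → ξ₁ = 490.6 kmol/h.
Yield of F: 2ξ₂ / 770.2 = 0.262 → ξ₂ = 100.9 kmol/h.
Outlet amounts (n = n₀ + Σ ν·ξ):
  D: 770.2 − 1(490.6) = 279.6
  H: 0 + 1(490.6) − 2(100.9) = 288.8
  F: 0 + 2(100.9) = 201.8
Total out = 770.2 kmol/h; y_H = 288.8 / 770.2 = 0.375.

0.375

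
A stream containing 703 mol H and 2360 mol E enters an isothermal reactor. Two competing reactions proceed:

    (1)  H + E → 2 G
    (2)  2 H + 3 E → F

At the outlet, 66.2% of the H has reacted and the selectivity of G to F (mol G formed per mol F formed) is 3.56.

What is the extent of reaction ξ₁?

Conversion of H: H consumed = 0.662 × 703 = 465.4 mol = 1ξ₁ + 2ξ₂.
Selectivity: 2ξ₁ / (1ξ₂) = 3.56 → ξ₁ = 1.78 ξ₂.
Substitute: (1·1.78 + 2) ξ₂ = 465.4 → ξ₂ = 123.1 mol, ξ₁ = 219.2 mol.
Outlet amounts (n = n₀ + Σ ν·ξ):
  H: 703 − 1(219.2) − 2(123.1) = 237.6
  E: 2360 − 1(219.2) − 3(123.1) = 1771
  G: 0 + 2(219.2) = 438.3
  F: 0 + 1(123.1) = 123.1

ξ₁ = 219 mol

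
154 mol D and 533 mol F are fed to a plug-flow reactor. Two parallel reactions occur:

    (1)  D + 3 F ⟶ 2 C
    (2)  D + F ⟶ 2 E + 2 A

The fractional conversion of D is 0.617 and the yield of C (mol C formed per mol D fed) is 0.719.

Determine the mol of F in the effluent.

327 mol

Yield of C: 2ξ₁ / 154 = 0.719 → ξ₁ = 55.36 mol.
Conversion of D: 1ξ₁ + 1ξ₂ = 0.617 × 154 = 95.02 → ξ₂ = 39.66 mol.
Outlet amounts (n = n₀ + Σ ν·ξ):
  D: 154 − 1(55.36) − 1(39.66) = 58.98
  F: 533 − 3(55.36) − 1(39.66) = 327.3
  C: 0 + 2(55.36) = 110.7
  E: 0 + 2(39.66) = 79.31
  A: 0 + 2(39.66) = 79.31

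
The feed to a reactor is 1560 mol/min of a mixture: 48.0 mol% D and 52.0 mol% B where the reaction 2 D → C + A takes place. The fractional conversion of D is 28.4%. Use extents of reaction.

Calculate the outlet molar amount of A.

106 mol/min

D reacted = 0.284 × 748.8 = 212.7 mol/min; ν_D = −2, so ξ = 212.7/2 = 106.3 mol/min.
Outlet amounts (n = n₀ + ν ξ):
  D: 748.8 − 2(106.3) = 536.1
  C: 0 + 1(106.3) = 106.3
  A: 0 + 1(106.3) = 106.3
  B: 811.2 (inert)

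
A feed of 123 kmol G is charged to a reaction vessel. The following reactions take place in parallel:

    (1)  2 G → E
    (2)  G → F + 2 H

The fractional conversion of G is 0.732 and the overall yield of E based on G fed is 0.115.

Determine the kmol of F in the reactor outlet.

Yield of E: 1ξ₁ / 123 = 0.115 → ξ₁ = 14.15 kmol.
Conversion of G: 2ξ₁ + 1ξ₂ = 0.732 × 123 = 90.04 → ξ₂ = 61.75 kmol.
Outlet amounts (n = n₀ + Σ ν·ξ):
  G: 123 − 2(14.15) − 1(61.75) = 32.96
  E: 0 + 1(14.15) = 14.15
  F: 0 + 1(61.75) = 61.75
  H: 0 + 2(61.75) = 123.5

61.7 kmol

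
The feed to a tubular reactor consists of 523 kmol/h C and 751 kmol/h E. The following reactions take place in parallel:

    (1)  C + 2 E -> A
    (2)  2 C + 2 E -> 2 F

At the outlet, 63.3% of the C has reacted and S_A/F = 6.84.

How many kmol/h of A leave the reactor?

289 kmol/h

Conversion of C: C consumed = 0.633 × 523 = 331.1 kmol/h = 1ξ₁ + 2ξ₂.
Selectivity: 1ξ₁ / (2ξ₂) = 6.84 → ξ₁ = 13.68 ξ₂.
Substitute: (1·13.68 + 2) ξ₂ = 331.1 → ξ₂ = 21.11 kmol/h, ξ₁ = 288.8 kmol/h.
Outlet amounts (n = n₀ + Σ ν·ξ):
  C: 523 − 1(288.8) − 2(21.11) = 191.9
  E: 751 − 2(288.8) − 2(21.11) = 131.1
  A: 0 + 1(288.8) = 288.8
  F: 0 + 2(21.11) = 42.23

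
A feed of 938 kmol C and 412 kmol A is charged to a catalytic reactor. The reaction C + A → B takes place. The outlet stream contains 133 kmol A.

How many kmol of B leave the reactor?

279 kmol

For A: n = n₀ − 1ξ → 133 = 412 − 1ξ, giving ξ = 279 kmol.
Outlet amounts (n = n₀ + ν ξ):
  C: 938 − 1(279) = 659
  A: 412 − 1(279) = 133
  B: 0 + 1(279) = 279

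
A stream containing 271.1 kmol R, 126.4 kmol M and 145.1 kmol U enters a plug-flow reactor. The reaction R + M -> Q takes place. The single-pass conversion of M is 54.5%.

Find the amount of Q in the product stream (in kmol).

68.9 kmol

M reacted = 0.545 × 126.4 = 68.89 kmol; ν_M = −1, so ξ = 68.89/1 = 68.89 kmol.
Outlet amounts (n = n₀ + ν ξ):
  R: 271.1 − 1(68.89) = 202.2
  M: 126.4 − 1(68.89) = 57.51
  Q: 0 + 1(68.89) = 68.89
  U: 145.1 (inert)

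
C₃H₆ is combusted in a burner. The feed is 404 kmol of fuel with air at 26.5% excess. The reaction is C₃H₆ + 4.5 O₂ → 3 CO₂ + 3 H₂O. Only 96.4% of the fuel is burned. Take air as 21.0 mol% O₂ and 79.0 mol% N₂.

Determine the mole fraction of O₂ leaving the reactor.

Stoichiometric O₂ = 4.5 × 404 = 1818 kmol; O₂ fed = 1818 × 1.265 = 2300 kmol.
N₂ fed = 2300 × 79/21 = 8652 kmol.
Fuel reacted = 0.964 × 404 → ξ = 389.5 kmol.
Outlet (n = n₀ + ν ξ):
  C₃H₆: 404 − 1(389.5) = 14.54
  O₂: 2300 − 4.5(389.5) = 547.2
  N₂: 8652 (inert)
  CO₂: 0 + 3(389.5) = 1168
  H₂O: 0 + 3(389.5) = 1168
Total out = 11550 kmol; y_O₂ = 547.2 / 11550 = 0.04738.

0.0474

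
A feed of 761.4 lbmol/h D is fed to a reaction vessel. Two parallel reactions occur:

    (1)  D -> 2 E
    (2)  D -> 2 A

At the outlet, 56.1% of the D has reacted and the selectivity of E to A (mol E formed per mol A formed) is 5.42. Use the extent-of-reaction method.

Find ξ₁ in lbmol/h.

Conversion of D: D consumed = 0.561 × 761.4 = 427.1 lbmol/h = 1ξ₁ + 1ξ₂.
Selectivity: 2ξ₁ / (2ξ₂) = 5.42 → ξ₁ = 5.42 ξ₂.
Substitute: (1·5.42 + 1) ξ₂ = 427.1 → ξ₂ = 66.53 lbmol/h, ξ₁ = 360.6 lbmol/h.
Outlet amounts (n = n₀ + Σ ν·ξ):
  D: 761.4 − 1(360.6) − 1(66.53) = 334.3
  E: 0 + 2(360.6) = 721.2
  A: 0 + 2(66.53) = 133.1

ξ₁ = 361 lbmol/h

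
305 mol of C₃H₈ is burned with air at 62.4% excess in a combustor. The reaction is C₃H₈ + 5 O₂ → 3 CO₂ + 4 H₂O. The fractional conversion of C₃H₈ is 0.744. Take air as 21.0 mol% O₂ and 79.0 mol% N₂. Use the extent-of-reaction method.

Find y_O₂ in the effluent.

Stoichiometric O₂ = 5 × 305 = 1525 mol; O₂ fed = 1525 × 1.624 = 2477 mol.
N₂ fed = 2477 × 79/21 = 9317 mol.
Fuel reacted = 0.744 × 305 → ξ = 226.9 mol.
Outlet (n = n₀ + ν ξ):
  C₃H₈: 305 − 1(226.9) = 78.08
  O₂: 2477 − 5(226.9) = 1342
  N₂: 9317 (inert)
  CO₂: 0 + 3(226.9) = 680.8
  H₂O: 0 + 4(226.9) = 907.7
Total out = 12330 mol; y_O₂ = 1342 / 12330 = 0.1089.

0.109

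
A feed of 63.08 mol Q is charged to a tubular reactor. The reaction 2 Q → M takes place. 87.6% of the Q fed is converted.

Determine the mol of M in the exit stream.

27.6 mol

Q reacted = 0.876 × 63.08 = 55.26 mol; ν_Q = −2, so ξ = 55.26/2 = 27.63 mol.
Outlet amounts (n = n₀ + ν ξ):
  Q: 63.08 − 2(27.63) = 7.822
  M: 0 + 1(27.63) = 27.63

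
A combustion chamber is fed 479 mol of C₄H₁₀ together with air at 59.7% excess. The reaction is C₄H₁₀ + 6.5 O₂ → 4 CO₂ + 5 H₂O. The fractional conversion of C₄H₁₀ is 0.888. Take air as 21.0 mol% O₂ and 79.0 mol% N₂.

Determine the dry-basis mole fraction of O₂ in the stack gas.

0.0974

Stoichiometric O₂ = 6.5 × 479 = 3114 mol; O₂ fed = 3114 × 1.597 = 4972 mol.
N₂ fed = 4972 × 79/21 = 18710 mol.
Fuel reacted = 0.888 × 479 → ξ = 425.4 mol.
Outlet (n = n₀ + ν ξ):
  C₄H₁₀: 479 − 1(425.4) = 53.65
  O₂: 4972 − 6.5(425.4) = 2207
  N₂: 18710 (inert)
  CO₂: 0 + 4(425.4) = 1701
  H₂O: 0 + 5(425.4) = 2127
Dry total = 22670 mol; y_O₂ (dry) = 2207 / 22670 = 0.09738.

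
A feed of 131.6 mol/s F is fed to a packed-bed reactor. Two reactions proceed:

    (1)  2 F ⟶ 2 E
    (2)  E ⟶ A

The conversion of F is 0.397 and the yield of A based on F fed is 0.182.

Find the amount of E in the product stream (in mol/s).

Conversion of F: F consumed = 2ξ₁ = 0.397 × 131.6 → ξ₁ = 26.12 mol/s.
Yield of A: 1ξ₂ / 131.6 = 0.182 → ξ₂ = 23.95 mol/s.
Outlet amounts (n = n₀ + Σ ν·ξ):
  F: 131.6 − 2(26.12) = 79.35
  E: 0 + 2(26.12) − 1(23.95) = 28.29
  A: 0 + 1(23.95) = 23.95

28.3 mol/s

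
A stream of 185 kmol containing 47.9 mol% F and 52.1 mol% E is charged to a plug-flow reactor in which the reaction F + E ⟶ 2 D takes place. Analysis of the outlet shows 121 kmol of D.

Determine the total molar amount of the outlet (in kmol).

185 kmol

For D: n = n₀ + 2ξ → 121 = 0 + 2ξ, giving ξ = 60.5 kmol.
Outlet amounts (n = n₀ + ν ξ):
  F: 88.61 − 1(60.5) = 28.11
  E: 96.39 − 1(60.5) = 35.89
  D: 0 + 2(60.5) = 121
Total out = 28.11 + 35.89 + 121 = 185 kmol.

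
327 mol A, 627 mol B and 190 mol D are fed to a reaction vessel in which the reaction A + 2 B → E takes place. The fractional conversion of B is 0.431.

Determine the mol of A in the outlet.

192 mol

B reacted = 0.431 × 627 = 270.2 mol; ν_B = −2, so ξ = 270.2/2 = 135.1 mol.
Outlet amounts (n = n₀ + ν ξ):
  A: 327 − 1(135.1) = 191.9
  B: 627 − 2(135.1) = 356.8
  E: 0 + 1(135.1) = 135.1
  D: 190 (inert)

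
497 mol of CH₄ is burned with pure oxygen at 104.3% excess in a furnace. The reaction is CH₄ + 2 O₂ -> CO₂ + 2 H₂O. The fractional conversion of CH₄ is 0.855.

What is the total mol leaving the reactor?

Stoichiometric O₂ = 2 × 497 = 994 mol; O₂ fed = 994 × 2.043 = 2031 mol.
Fuel reacted = 0.855 × 497 → ξ = 424.9 mol.
Outlet (n = n₀ + ν ξ):
  CH₄: 497 − 1(424.9) = 72.06
  O₂: 2031 − 2(424.9) = 1181
  CO₂: 0 + 1(424.9) = 424.9
  H₂O: 0 + 2(424.9) = 849.9
Total out = 72.06 + 1181 + 424.9 + 849.9 = 2528 mol.

2530 mol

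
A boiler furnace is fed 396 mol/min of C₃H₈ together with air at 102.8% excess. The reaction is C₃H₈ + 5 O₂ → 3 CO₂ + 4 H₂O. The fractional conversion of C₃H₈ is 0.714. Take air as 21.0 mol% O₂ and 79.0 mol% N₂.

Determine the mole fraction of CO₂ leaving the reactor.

0.0428

Stoichiometric O₂ = 5 × 396 = 1980 mol/min; O₂ fed = 1980 × 2.028 = 4015 mol/min.
N₂ fed = 4015 × 79/21 = 15110 mol/min.
Fuel reacted = 0.714 × 396 → ξ = 282.7 mol/min.
Outlet (n = n₀ + ν ξ):
  C₃H₈: 396 − 1(282.7) = 113.3
  O₂: 4015 − 5(282.7) = 2602
  N₂: 15110 (inert)
  CO₂: 0 + 3(282.7) = 848.2
  H₂O: 0 + 4(282.7) = 1131
Total out = 19800 mol/min; y_CO₂ = 848.2 / 19800 = 0.04284.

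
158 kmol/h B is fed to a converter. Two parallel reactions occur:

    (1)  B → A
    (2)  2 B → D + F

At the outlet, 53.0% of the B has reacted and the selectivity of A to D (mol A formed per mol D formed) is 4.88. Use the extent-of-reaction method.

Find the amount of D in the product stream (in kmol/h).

Conversion of B: B consumed = 0.53 × 158 = 83.74 kmol/h = 1ξ₁ + 2ξ₂.
Selectivity: 1ξ₁ / (1ξ₂) = 4.88 → ξ₁ = 4.88 ξ₂.
Substitute: (1·4.88 + 2) ξ₂ = 83.74 → ξ₂ = 12.17 kmol/h, ξ₁ = 59.4 kmol/h.
Outlet amounts (n = n₀ + Σ ν·ξ):
  B: 158 − 1(59.4) − 2(12.17) = 74.26
  A: 0 + 1(59.4) = 59.4
  D: 0 + 1(12.17) = 12.17
  F: 0 + 1(12.17) = 12.17

12.2 kmol/h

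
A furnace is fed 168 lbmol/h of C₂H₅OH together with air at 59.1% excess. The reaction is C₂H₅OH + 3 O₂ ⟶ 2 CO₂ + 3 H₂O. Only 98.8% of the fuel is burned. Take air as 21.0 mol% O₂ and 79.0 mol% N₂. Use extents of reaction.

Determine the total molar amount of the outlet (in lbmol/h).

Stoichiometric O₂ = 3 × 168 = 504 lbmol/h; O₂ fed = 504 × 1.591 = 801.9 lbmol/h.
N₂ fed = 801.9 × 79/21 = 3017 lbmol/h.
Fuel reacted = 0.988 × 168 → ξ = 166 lbmol/h.
Outlet (n = n₀ + ν ξ):
  C₂H₅OH: 168 − 1(166) = 2.016
  O₂: 801.9 − 3(166) = 303.9
  N₂: 3017 (inert)
  CO₂: 0 + 2(166) = 332
  H₂O: 0 + 3(166) = 498
Total out = 2.016 + 303.9 + 3017 + 332 + 498 = 4152 lbmol/h.

4150 lbmol/h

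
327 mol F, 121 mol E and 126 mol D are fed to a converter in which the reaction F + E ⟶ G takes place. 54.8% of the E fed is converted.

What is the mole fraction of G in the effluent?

E reacted = 0.548 × 121 = 66.31 mol; ν_E = −1, so ξ = 66.31/1 = 66.31 mol.
Outlet amounts (n = n₀ + ν ξ):
  F: 327 − 1(66.31) = 260.7
  E: 121 − 1(66.31) = 54.69
  G: 0 + 1(66.31) = 66.31
  D: 126 (inert)
Total out = 507.7 mol; y_G = 66.31 / 507.7 = 0.1306.

0.131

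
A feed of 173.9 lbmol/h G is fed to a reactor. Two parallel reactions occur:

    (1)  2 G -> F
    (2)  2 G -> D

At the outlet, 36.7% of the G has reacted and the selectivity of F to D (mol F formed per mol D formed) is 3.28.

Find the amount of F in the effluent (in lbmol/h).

24.5 lbmol/h

Conversion of G: G consumed = 0.367 × 173.9 = 63.82 lbmol/h = 2ξ₁ + 2ξ₂.
Selectivity: 1ξ₁ / (1ξ₂) = 3.28 → ξ₁ = 3.28 ξ₂.
Substitute: (2·3.28 + 2) ξ₂ = 63.82 → ξ₂ = 7.456 lbmol/h, ξ₁ = 24.45 lbmol/h.
Outlet amounts (n = n₀ + Σ ν·ξ):
  G: 173.9 − 2(24.45) − 2(7.456) = 110.1
  F: 0 + 1(24.45) = 24.45
  D: 0 + 1(7.456) = 7.456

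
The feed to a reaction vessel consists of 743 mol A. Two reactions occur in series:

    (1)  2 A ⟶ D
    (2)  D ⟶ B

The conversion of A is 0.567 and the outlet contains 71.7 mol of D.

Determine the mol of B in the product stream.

139 mol

Conversion of A: A consumed = 2ξ₁ = 0.567 × 743 → ξ₁ = 210.6 mol.
D balance: n_D = 0 + 1ξ₁ − 1ξ₂ = 71.7 → ξ₂ = (1·210.6 − 71.7)/1 = 138.9 mol.
Outlet amounts (n = n₀ + Σ ν·ξ):
  A: 743 − 2(210.6) = 321.7
  D: 0 + 1(210.6) − 1(138.9) = 71.7
  B: 0 + 1(138.9) = 138.9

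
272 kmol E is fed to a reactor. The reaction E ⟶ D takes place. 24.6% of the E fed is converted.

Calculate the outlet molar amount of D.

E reacted = 0.246 × 272 = 66.91 kmol; ν_E = −1, so ξ = 66.91/1 = 66.91 kmol.
Outlet amounts (n = n₀ + ν ξ):
  E: 272 − 1(66.91) = 205.1
  D: 0 + 1(66.91) = 66.91

66.9 kmol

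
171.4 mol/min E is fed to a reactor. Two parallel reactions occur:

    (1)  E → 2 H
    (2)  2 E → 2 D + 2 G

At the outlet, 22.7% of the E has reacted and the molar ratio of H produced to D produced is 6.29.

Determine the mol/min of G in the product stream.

9.39 mol/min

Conversion of E: E consumed = 0.227 × 171.4 = 38.91 mol/min = 1ξ₁ + 2ξ₂.
Selectivity: 2ξ₁ / (2ξ₂) = 6.29 → ξ₁ = 6.29 ξ₂.
Substitute: (1·6.29 + 2) ξ₂ = 38.91 → ξ₂ = 4.693 mol/min, ξ₁ = 29.52 mol/min.
Outlet amounts (n = n₀ + Σ ν·ξ):
  E: 171.4 − 1(29.52) − 2(4.693) = 132.5
  H: 0 + 2(29.52) = 59.04
  D: 0 + 2(4.693) = 9.387
  G: 0 + 2(4.693) = 9.387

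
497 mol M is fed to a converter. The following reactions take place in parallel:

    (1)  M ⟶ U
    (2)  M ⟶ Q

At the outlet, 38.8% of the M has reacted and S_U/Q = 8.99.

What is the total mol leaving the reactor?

Conversion of M: M consumed = 0.388 × 497 = 192.8 mol = 1ξ₁ + 1ξ₂.
Selectivity: 1ξ₁ / (1ξ₂) = 8.99 → ξ₁ = 8.99 ξ₂.
Substitute: (1·8.99 + 1) ξ₂ = 192.8 → ξ₂ = 19.3 mol, ξ₁ = 173.5 mol.
Outlet amounts (n = n₀ + Σ ν·ξ):
  M: 497 − 1(173.5) − 1(19.3) = 304.2
  U: 0 + 1(173.5) = 173.5
  Q: 0 + 1(19.3) = 19.3
Total out = 304.2 + 173.5 + 19.3 = 497 mol.

497 mol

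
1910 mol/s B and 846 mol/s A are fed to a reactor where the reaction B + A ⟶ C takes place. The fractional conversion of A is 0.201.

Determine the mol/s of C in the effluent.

170 mol/s

A reacted = 0.201 × 846 = 170 mol/s; ν_A = −1, so ξ = 170/1 = 170 mol/s.
Outlet amounts (n = n₀ + ν ξ):
  B: 1910 − 1(170) = 1740
  A: 846 − 1(170) = 676
  C: 0 + 1(170) = 170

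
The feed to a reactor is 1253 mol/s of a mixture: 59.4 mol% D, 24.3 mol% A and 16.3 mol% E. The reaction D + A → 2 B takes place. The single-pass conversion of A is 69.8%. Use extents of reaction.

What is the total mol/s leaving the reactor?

1250 mol/s

A reacted = 0.698 × 304.5 = 212.5 mol/s; ν_A = −1, so ξ = 212.5/1 = 212.5 mol/s.
Outlet amounts (n = n₀ + ν ξ):
  D: 744.3 − 1(212.5) = 531.8
  A: 304.5 − 1(212.5) = 91.95
  B: 0 + 2(212.5) = 425.1
  E: 204.2 (inert)
Total out = 531.8 + 91.95 + 425.1 + 204.2 = 1253 mol/s.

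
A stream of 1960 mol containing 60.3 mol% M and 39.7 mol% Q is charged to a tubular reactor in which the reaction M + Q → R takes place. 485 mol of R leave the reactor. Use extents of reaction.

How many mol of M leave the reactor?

697 mol

For R: n = n₀ + 1ξ → 485 = 0 + 1ξ, giving ξ = 485 mol.
Outlet amounts (n = n₀ + ν ξ):
  M: 1182 − 1(485) = 696.9
  Q: 778.1 − 1(485) = 293.1
  R: 0 + 1(485) = 485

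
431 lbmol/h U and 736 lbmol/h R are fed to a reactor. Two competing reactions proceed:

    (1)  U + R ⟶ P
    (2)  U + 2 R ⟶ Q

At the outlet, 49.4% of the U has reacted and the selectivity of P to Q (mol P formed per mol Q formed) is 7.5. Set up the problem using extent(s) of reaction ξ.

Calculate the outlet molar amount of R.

Conversion of U: U consumed = 0.494 × 431 = 212.9 lbmol/h = 1ξ₁ + 1ξ₂.
Selectivity: 1ξ₁ / (1ξ₂) = 7.5 → ξ₁ = 7.5 ξ₂.
Substitute: (1·7.5 + 1) ξ₂ = 212.9 → ξ₂ = 25.05 lbmol/h, ξ₁ = 187.9 lbmol/h.
Outlet amounts (n = n₀ + Σ ν·ξ):
  U: 431 − 1(187.9) − 1(25.05) = 218.1
  R: 736 − 1(187.9) − 2(25.05) = 498
  P: 0 + 1(187.9) = 187.9
  Q: 0 + 1(25.05) = 25.05

498 lbmol/h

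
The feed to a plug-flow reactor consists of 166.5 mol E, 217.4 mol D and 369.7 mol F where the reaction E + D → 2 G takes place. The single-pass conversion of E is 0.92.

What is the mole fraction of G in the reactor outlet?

0.407

E reacted = 0.92 × 166.5 = 153.2 mol; ν_E = −1, so ξ = 153.2/1 = 153.2 mol.
Outlet amounts (n = n₀ + ν ξ):
  E: 166.5 − 1(153.2) = 13.32
  D: 217.4 − 1(153.2) = 64.22
  G: 0 + 2(153.2) = 306.4
  F: 369.7 (inert)
Total out = 753.6 mol; y_G = 306.4 / 753.6 = 0.4065.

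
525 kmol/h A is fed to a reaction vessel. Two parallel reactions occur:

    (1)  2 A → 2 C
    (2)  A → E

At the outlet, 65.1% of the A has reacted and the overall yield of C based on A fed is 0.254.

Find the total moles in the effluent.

525 kmol/h

Yield of C: 2ξ₁ / 525 = 0.254 → ξ₁ = 66.67 kmol/h.
Conversion of A: 2ξ₁ + 1ξ₂ = 0.651 × 525 = 341.8 → ξ₂ = 208.4 kmol/h.
Outlet amounts (n = n₀ + Σ ν·ξ):
  A: 525 − 2(66.67) − 1(208.4) = 183.2
  C: 0 + 2(66.67) = 133.3
  E: 0 + 1(208.4) = 208.4
Total out = 183.2 + 133.3 + 208.4 = 525 kmol/h.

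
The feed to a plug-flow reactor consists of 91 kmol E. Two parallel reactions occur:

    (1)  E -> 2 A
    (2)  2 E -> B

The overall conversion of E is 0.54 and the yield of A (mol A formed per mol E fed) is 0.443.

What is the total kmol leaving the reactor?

96.7 kmol

Yield of A: 2ξ₁ / 91 = 0.443 → ξ₁ = 20.16 kmol.
Conversion of E: 1ξ₁ + 2ξ₂ = 0.54 × 91 = 49.14 → ξ₂ = 14.49 kmol.
Outlet amounts (n = n₀ + Σ ν·ξ):
  E: 91 − 1(20.16) − 2(14.49) = 41.86
  A: 0 + 2(20.16) = 40.31
  B: 0 + 1(14.49) = 14.49
Total out = 41.86 + 40.31 + 14.49 = 96.66 kmol.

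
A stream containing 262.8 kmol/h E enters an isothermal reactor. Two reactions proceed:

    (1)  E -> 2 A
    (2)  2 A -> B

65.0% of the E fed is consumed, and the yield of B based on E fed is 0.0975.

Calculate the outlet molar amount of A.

290 kmol/h

Conversion of E: E consumed = 1ξ₁ = 0.65 × 262.8 → ξ₁ = 170.8 kmol/h.
Yield of B: 1ξ₂ / 262.8 = 0.0975 → ξ₂ = 25.62 kmol/h.
Outlet amounts (n = n₀ + Σ ν·ξ):
  E: 262.8 − 1(170.8) = 91.98
  A: 0 + 2(170.8) − 2(25.62) = 290.4
  B: 0 + 1(25.62) = 25.62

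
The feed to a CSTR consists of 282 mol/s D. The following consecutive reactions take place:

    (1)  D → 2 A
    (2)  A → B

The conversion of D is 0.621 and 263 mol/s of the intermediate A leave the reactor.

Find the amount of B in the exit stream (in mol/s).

87.2 mol/s

Conversion of D: D consumed = 1ξ₁ = 0.621 × 282 → ξ₁ = 175.1 mol/s.
A balance: n_A = 0 + 2ξ₁ − 1ξ₂ = 263 → ξ₂ = (2·175.1 − 263)/1 = 87.24 mol/s.
Outlet amounts (n = n₀ + Σ ν·ξ):
  D: 282 − 1(175.1) = 106.9
  A: 0 + 2(175.1) − 1(87.24) = 263
  B: 0 + 1(87.24) = 87.24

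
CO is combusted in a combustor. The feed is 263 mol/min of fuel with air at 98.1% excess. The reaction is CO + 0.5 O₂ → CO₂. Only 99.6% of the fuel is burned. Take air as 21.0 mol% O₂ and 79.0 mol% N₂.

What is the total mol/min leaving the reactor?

Stoichiometric O₂ = 0.5 × 263 = 131.5 mol/min; O₂ fed = 131.5 × 1.981 = 260.5 mol/min.
N₂ fed = 260.5 × 79/21 = 980 mol/min.
Fuel reacted = 0.996 × 263 → ξ = 261.9 mol/min.
Outlet (n = n₀ + ν ξ):
  CO: 263 − 1(261.9) = 1.052
  O₂: 260.5 − 0.5(261.9) = 129.5
  N₂: 980 (inert)
  CO₂: 0 + 1(261.9) = 261.9
Total out = 1.052 + 129.5 + 980 + 261.9 = 1373 mol/min.

1370 mol/min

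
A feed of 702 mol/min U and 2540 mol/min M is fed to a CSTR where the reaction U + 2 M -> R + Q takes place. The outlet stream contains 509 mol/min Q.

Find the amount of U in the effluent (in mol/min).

For Q: n = n₀ + 1ξ → 509 = 0 + 1ξ, giving ξ = 509 mol/min.
Outlet amounts (n = n₀ + ν ξ):
  U: 702 − 1(509) = 193
  M: 2540 − 2(509) = 1522
  R: 0 + 1(509) = 509
  Q: 0 + 1(509) = 509

193 mol/min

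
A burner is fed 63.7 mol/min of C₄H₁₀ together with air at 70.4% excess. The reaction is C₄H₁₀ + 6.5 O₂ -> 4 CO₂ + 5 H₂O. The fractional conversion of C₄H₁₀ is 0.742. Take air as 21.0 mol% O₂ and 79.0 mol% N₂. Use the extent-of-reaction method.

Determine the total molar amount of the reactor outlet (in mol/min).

3490 mol/min

Stoichiometric O₂ = 6.5 × 63.7 = 414.1 mol/min; O₂ fed = 414.1 × 1.704 = 705.5 mol/min.
N₂ fed = 705.5 × 79/21 = 2654 mol/min.
Fuel reacted = 0.742 × 63.7 → ξ = 47.27 mol/min.
Outlet (n = n₀ + ν ξ):
  C₄H₁₀: 63.7 − 1(47.27) = 16.43
  O₂: 705.5 − 6.5(47.27) = 398.3
  N₂: 2654 (inert)
  CO₂: 0 + 4(47.27) = 189.1
  H₂O: 0 + 5(47.27) = 236.3
Total out = 16.43 + 398.3 + 2654 + 189.1 + 236.3 = 3494 mol/min.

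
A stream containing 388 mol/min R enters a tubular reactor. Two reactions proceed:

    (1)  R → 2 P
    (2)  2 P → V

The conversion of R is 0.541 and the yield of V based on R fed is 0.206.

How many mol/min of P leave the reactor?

260 mol/min

Conversion of R: R consumed = 1ξ₁ = 0.541 × 388 → ξ₁ = 209.9 mol/min.
Yield of V: 1ξ₂ / 388 = 0.206 → ξ₂ = 79.93 mol/min.
Outlet amounts (n = n₀ + Σ ν·ξ):
  R: 388 − 1(209.9) = 178.1
  P: 0 + 2(209.9) − 2(79.93) = 260
  V: 0 + 1(79.93) = 79.93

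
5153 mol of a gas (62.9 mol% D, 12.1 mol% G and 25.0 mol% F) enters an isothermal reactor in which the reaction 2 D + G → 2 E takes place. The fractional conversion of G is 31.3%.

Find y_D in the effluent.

G reacted = 0.313 × 623.5 = 195.2 mol; ν_G = −1, so ξ = 195.2/1 = 195.2 mol.
Outlet amounts (n = n₀ + ν ξ):
  D: 3241 − 2(195.2) = 2851
  G: 623.5 − 1(195.2) = 428.4
  E: 0 + 2(195.2) = 390.3
  F: 1288 (inert)
Total out = 4958 mol; y_D = 2851 / 4958 = 0.575.

0.575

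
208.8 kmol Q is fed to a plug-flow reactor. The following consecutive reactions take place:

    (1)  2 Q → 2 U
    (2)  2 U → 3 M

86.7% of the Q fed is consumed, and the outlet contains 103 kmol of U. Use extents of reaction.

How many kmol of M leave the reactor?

Conversion of Q: Q consumed = 2ξ₁ = 0.867 × 208.8 → ξ₁ = 90.51 kmol.
U balance: n_U = 0 + 2ξ₁ − 2ξ₂ = 103 → ξ₂ = (2·90.51 − 103)/2 = 39.01 kmol.
Outlet amounts (n = n₀ + Σ ν·ξ):
  Q: 208.8 − 2(90.51) = 27.77
  U: 0 + 2(90.51) − 2(39.01) = 103
  M: 0 + 3(39.01) = 117

117 kmol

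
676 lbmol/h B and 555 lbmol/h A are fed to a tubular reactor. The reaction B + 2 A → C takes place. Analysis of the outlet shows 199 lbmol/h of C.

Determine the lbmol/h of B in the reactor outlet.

For C: n = n₀ + 1ξ → 199 = 0 + 1ξ, giving ξ = 199 lbmol/h.
Outlet amounts (n = n₀ + ν ξ):
  B: 676 − 1(199) = 477
  A: 555 − 2(199) = 157
  C: 0 + 1(199) = 199

477 lbmol/h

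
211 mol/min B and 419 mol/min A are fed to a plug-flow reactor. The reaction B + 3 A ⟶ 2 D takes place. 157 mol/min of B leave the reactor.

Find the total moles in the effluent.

522 mol/min

For B: n = n₀ − 1ξ → 157 = 211 − 1ξ, giving ξ = 54 mol/min.
Outlet amounts (n = n₀ + ν ξ):
  B: 211 − 1(54) = 157
  A: 419 − 3(54) = 257
  D: 0 + 2(54) = 108
Total out = 157 + 257 + 108 = 522 mol/min.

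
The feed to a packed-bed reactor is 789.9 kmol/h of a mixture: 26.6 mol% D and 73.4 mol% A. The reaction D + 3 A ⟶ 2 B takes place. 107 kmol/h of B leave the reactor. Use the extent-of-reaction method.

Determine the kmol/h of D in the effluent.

157 kmol/h

For B: n = n₀ + 2ξ → 107 = 0 + 2ξ, giving ξ = 53.5 kmol/h.
Outlet amounts (n = n₀ + ν ξ):
  D: 210.1 − 1(53.5) = 156.6
  A: 579.8 − 3(53.5) = 419.3
  B: 0 + 2(53.5) = 107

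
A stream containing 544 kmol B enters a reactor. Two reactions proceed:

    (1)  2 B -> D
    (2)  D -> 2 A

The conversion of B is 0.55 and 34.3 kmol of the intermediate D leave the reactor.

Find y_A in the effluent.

0.452

Conversion of B: B consumed = 2ξ₁ = 0.55 × 544 → ξ₁ = 149.6 kmol.
D balance: n_D = 0 + 1ξ₁ − 1ξ₂ = 34.3 → ξ₂ = (1·149.6 − 34.3)/1 = 115.3 kmol.
Outlet amounts (n = n₀ + Σ ν·ξ):
  B: 544 − 2(149.6) = 244.8
  D: 0 + 1(149.6) − 1(115.3) = 34.3
  A: 0 + 2(115.3) = 230.6
Total out = 509.7 kmol; y_A = 230.6 / 509.7 = 0.4524.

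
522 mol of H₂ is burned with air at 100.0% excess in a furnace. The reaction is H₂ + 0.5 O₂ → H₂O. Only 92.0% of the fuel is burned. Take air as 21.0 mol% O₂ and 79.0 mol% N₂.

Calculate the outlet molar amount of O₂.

Stoichiometric O₂ = 0.5 × 522 = 261 mol; O₂ fed = 261 × 2.000 = 522 mol.
N₂ fed = 522 × 79/21 = 1964 mol.
Fuel reacted = 0.92 × 522 → ξ = 480.2 mol.
Outlet (n = n₀ + ν ξ):
  H₂: 522 − 1(480.2) = 41.76
  O₂: 522 − 0.5(480.2) = 281.9
  N₂: 1964 (inert)
  H₂O: 0 + 1(480.2) = 480.2

282 mol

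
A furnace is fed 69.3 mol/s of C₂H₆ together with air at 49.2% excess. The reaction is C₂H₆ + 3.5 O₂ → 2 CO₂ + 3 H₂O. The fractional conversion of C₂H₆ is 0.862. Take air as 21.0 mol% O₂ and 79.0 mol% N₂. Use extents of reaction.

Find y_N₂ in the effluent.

Stoichiometric O₂ = 3.5 × 69.3 = 242.5 mol/s; O₂ fed = 242.5 × 1.492 = 361.9 mol/s.
N₂ fed = 361.9 × 79/21 = 1361 mol/s.
Fuel reacted = 0.862 × 69.3 → ξ = 59.74 mol/s.
Outlet (n = n₀ + ν ξ):
  C₂H₆: 69.3 − 1(59.74) = 9.563
  O₂: 361.9 − 3.5(59.74) = 152.8
  N₂: 1361 (inert)
  CO₂: 0 + 2(59.74) = 119.5
  H₂O: 0 + 3(59.74) = 179.2
Total out = 1822 mol/s; y_N₂ = 1361 / 1822 = 0.747.

0.747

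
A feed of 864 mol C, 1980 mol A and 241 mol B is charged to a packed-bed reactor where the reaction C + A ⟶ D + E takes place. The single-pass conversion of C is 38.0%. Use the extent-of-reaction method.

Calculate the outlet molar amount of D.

328 mol

C reacted = 0.38 × 864 = 328.3 mol; ν_C = −1, so ξ = 328.3/1 = 328.3 mol.
Outlet amounts (n = n₀ + ν ξ):
  C: 864 − 1(328.3) = 535.7
  A: 1980 − 1(328.3) = 1652
  D: 0 + 1(328.3) = 328.3
  E: 0 + 1(328.3) = 328.3
  B: 241 (inert)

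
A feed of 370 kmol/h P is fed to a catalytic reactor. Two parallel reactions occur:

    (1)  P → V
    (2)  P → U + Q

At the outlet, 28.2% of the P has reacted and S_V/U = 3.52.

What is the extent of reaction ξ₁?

Conversion of P: P consumed = 0.282 × 370 = 104.3 kmol/h = 1ξ₁ + 1ξ₂.
Selectivity: 1ξ₁ / (1ξ₂) = 3.52 → ξ₁ = 3.52 ξ₂.
Substitute: (1·3.52 + 1) ξ₂ = 104.3 → ξ₂ = 23.08 kmol/h, ξ₁ = 81.26 kmol/h.
Outlet amounts (n = n₀ + Σ ν·ξ):
  P: 370 − 1(81.26) − 1(23.08) = 265.7
  V: 0 + 1(81.26) = 81.26
  U: 0 + 1(23.08) = 23.08
  Q: 0 + 1(23.08) = 23.08

ξ₁ = 81.3 kmol/h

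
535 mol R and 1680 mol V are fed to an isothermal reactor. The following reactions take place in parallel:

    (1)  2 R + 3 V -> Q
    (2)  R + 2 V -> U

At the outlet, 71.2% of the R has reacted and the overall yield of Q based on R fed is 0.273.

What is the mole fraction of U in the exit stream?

0.0611

Yield of Q: 1ξ₁ / 535 = 0.273 → ξ₁ = 146.1 mol.
Conversion of R: 2ξ₁ + 1ξ₂ = 0.712 × 535 = 380.9 → ξ₂ = 88.81 mol.
Outlet amounts (n = n₀ + Σ ν·ξ):
  R: 535 − 2(146.1) − 1(88.81) = 154.1
  V: 1680 − 3(146.1) − 2(88.81) = 1064
  Q: 0 + 1(146.1) = 146.1
  U: 0 + 1(88.81) = 88.81
Total out = 1453 mol; y_U = 88.81 / 1453 = 0.06112.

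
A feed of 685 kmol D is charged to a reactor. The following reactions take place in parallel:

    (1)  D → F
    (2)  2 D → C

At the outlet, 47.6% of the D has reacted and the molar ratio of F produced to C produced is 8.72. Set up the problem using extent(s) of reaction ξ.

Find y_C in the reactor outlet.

0.0465

Conversion of D: D consumed = 0.476 × 685 = 326.1 kmol = 1ξ₁ + 2ξ₂.
Selectivity: 1ξ₁ / (1ξ₂) = 8.72 → ξ₁ = 8.72 ξ₂.
Substitute: (1·8.72 + 2) ξ₂ = 326.1 → ξ₂ = 30.42 kmol, ξ₁ = 265.2 kmol.
Outlet amounts (n = n₀ + Σ ν·ξ):
  D: 685 − 1(265.2) − 2(30.42) = 358.9
  F: 0 + 1(265.2) = 265.2
  C: 0 + 1(30.42) = 30.42
Total out = 654.6 kmol; y_C = 30.42 / 654.6 = 0.04647.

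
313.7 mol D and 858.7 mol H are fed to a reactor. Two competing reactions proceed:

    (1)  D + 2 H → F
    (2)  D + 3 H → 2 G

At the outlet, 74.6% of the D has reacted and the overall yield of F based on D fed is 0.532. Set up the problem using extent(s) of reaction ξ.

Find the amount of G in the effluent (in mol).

Yield of F: 1ξ₁ / 313.7 = 0.532 → ξ₁ = 166.9 mol.
Conversion of D: 1ξ₁ + 1ξ₂ = 0.746 × 313.7 = 234 → ξ₂ = 67.13 mol.
Outlet amounts (n = n₀ + Σ ν·ξ):
  D: 313.7 − 1(166.9) − 1(67.13) = 79.68
  H: 858.7 − 2(166.9) − 3(67.13) = 323.5
  F: 0 + 1(166.9) = 166.9
  G: 0 + 2(67.13) = 134.3

134 mol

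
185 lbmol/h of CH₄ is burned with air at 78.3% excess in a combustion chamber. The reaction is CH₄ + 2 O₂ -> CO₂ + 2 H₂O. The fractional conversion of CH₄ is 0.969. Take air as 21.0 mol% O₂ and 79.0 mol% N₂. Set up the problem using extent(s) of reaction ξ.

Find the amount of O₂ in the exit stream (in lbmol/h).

Stoichiometric O₂ = 2 × 185 = 370 lbmol/h; O₂ fed = 370 × 1.783 = 659.7 lbmol/h.
N₂ fed = 659.7 × 79/21 = 2482 lbmol/h.
Fuel reacted = 0.969 × 185 → ξ = 179.3 lbmol/h.
Outlet (n = n₀ + ν ξ):
  CH₄: 185 − 1(179.3) = 5.735
  O₂: 659.7 − 2(179.3) = 301.2
  N₂: 2482 (inert)
  CO₂: 0 + 1(179.3) = 179.3
  H₂O: 0 + 2(179.3) = 358.5

301 lbmol/h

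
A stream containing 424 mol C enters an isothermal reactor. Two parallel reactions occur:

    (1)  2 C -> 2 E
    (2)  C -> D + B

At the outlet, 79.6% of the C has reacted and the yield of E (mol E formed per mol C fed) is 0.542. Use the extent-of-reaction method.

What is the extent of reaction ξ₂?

Yield of E: 2ξ₁ / 424 = 0.542 → ξ₁ = 114.9 mol.
Conversion of C: 2ξ₁ + 1ξ₂ = 0.796 × 424 = 337.5 → ξ₂ = 107.7 mol.
Outlet amounts (n = n₀ + Σ ν·ξ):
  C: 424 − 2(114.9) − 1(107.7) = 86.5
  E: 0 + 2(114.9) = 229.8
  D: 0 + 1(107.7) = 107.7
  B: 0 + 1(107.7) = 107.7

ξ₂ = 108 mol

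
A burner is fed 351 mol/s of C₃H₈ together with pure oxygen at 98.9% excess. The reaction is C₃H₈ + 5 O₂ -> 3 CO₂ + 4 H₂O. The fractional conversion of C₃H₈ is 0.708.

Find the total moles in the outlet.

4090 mol/s

Stoichiometric O₂ = 5 × 351 = 1755 mol/s; O₂ fed = 1755 × 1.989 = 3491 mol/s.
Fuel reacted = 0.708 × 351 → ξ = 248.5 mol/s.
Outlet (n = n₀ + ν ξ):
  C₃H₈: 351 − 1(248.5) = 102.5
  O₂: 3491 − 5(248.5) = 2248
  CO₂: 0 + 3(248.5) = 745.5
  H₂O: 0 + 4(248.5) = 994
Total out = 102.5 + 2248 + 745.5 + 994 = 4090 mol/s.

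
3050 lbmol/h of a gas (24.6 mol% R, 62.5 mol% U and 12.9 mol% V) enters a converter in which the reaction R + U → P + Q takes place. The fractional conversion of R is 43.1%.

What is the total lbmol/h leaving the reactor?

3050 lbmol/h

R reacted = 0.431 × 750.3 = 323.4 lbmol/h; ν_R = −1, so ξ = 323.4/1 = 323.4 lbmol/h.
Outlet amounts (n = n₀ + ν ξ):
  R: 750.3 − 1(323.4) = 426.9
  U: 1906 − 1(323.4) = 1583
  P: 0 + 1(323.4) = 323.4
  Q: 0 + 1(323.4) = 323.4
  V: 393.4 (inert)
Total out = 426.9 + 1583 + 323.4 + 323.4 + 393.4 = 3050 lbmol/h.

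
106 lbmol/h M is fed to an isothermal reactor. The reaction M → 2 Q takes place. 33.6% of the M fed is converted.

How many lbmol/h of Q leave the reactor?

M reacted = 0.336 × 106 = 35.62 lbmol/h; ν_M = −1, so ξ = 35.62/1 = 35.62 lbmol/h.
Outlet amounts (n = n₀ + ν ξ):
  M: 106 − 1(35.62) = 70.38
  Q: 0 + 2(35.62) = 71.23

71.2 lbmol/h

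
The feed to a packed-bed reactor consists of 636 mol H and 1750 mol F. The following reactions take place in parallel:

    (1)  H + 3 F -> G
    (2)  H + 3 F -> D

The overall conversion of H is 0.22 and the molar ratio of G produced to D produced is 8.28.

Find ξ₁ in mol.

Conversion of H: H consumed = 0.22 × 636 = 139.9 mol = 1ξ₁ + 1ξ₂.
Selectivity: 1ξ₁ / (1ξ₂) = 8.28 → ξ₁ = 8.28 ξ₂.
Substitute: (1·8.28 + 1) ξ₂ = 139.9 → ξ₂ = 15.08 mol, ξ₁ = 124.8 mol.
Outlet amounts (n = n₀ + Σ ν·ξ):
  H: 636 − 1(124.8) − 1(15.08) = 496.1
  F: 1750 − 3(124.8) − 3(15.08) = 1330
  G: 0 + 1(124.8) = 124.8
  D: 0 + 1(15.08) = 15.08

ξ₁ = 125 mol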